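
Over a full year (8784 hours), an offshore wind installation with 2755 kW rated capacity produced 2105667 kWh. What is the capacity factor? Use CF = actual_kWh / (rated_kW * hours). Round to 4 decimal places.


Capacity factor = actual output / maximum possible output
Maximum possible = rated * hours = 2755 * 8784 = 24199920 kWh
CF = 2105667 / 24199920
CF = 0.0870

0.0870


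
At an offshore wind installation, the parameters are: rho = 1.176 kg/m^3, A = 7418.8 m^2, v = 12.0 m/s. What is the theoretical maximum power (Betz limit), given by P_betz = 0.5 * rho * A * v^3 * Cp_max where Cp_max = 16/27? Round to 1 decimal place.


The Betz coefficient Cp_max = 16/27 = 0.5926
v^3 = 12.0^3 = 1728.0
P_betz = 0.5 * rho * A * v^3 * Cp_max
P_betz = 0.5 * 1.176 * 7418.8 * 1728.0 * 0.5926
P_betz = 4466948.5 W

4466948.5


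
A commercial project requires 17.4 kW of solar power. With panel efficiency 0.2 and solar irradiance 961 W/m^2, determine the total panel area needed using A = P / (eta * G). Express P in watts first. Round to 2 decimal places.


Convert target power to watts: P = 17.4 * 1000 = 17400.0 W
Compute denominator: eta * G = 0.2 * 961 = 192.2
Required area A = P / (eta * G) = 17400.0 / 192.2
A = 90.53 m^2

90.53


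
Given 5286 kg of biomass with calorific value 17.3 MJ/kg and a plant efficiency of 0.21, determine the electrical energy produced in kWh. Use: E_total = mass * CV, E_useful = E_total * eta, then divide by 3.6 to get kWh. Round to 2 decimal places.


Total energy = mass * CV = 5286 * 17.3 = 91447.8 MJ
Useful energy = total * eta = 91447.8 * 0.21 = 19204.04 MJ
Convert to kWh: 19204.04 / 3.6
Useful energy = 5334.46 kWh

5334.46


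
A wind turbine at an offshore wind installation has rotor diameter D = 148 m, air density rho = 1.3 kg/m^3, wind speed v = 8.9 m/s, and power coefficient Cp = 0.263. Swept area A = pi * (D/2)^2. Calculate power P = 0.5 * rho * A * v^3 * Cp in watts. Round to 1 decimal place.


Step 1 -- Compute swept area:
  A = pi * (D/2)^2 = pi * (148/2)^2 = 17203.36 m^2
Step 2 -- Apply wind power equation:
  P = 0.5 * rho * A * v^3 * Cp
  v^3 = 8.9^3 = 704.969
  P = 0.5 * 1.3 * 17203.36 * 704.969 * 0.263
  P = 2073253.6 W

2073253.6


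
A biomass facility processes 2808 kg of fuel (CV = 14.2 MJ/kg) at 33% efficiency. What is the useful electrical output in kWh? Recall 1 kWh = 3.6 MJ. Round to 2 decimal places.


Total energy = mass * CV = 2808 * 14.2 = 39873.6 MJ
Useful energy = total * eta = 39873.6 * 0.33 = 13158.29 MJ
Convert to kWh: 13158.29 / 3.6
Useful energy = 3655.08 kWh

3655.08


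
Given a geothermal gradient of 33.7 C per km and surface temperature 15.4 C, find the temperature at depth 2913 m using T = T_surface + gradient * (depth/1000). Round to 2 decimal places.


Convert depth to km: 2913 / 1000 = 2.913 km
Temperature increase = gradient * depth_km = 33.7 * 2.913 = 98.17 C
Temperature at depth = T_surface + delta_T = 15.4 + 98.17
T = 113.57 C

113.57


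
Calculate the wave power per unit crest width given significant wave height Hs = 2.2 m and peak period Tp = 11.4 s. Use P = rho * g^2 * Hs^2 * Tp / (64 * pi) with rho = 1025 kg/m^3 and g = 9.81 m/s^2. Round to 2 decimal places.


Apply wave power formula:
  g^2 = 9.81^2 = 96.2361
  Hs^2 = 2.2^2 = 4.84
  Numerator = rho * g^2 * Hs^2 * Tp = 1025 * 96.2361 * 4.84 * 11.4 = 5442671.13
  Denominator = 64 * pi = 201.0619
  P = 5442671.13 / 201.0619 = 27069.63 W/m

27069.63


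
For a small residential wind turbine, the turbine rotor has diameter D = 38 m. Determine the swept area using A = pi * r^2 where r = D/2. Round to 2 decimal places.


Compute the rotor radius:
  r = D / 2 = 38 / 2 = 19.0 m
Calculate swept area:
  A = pi * r^2 = pi * 19.0^2
  A = 1134.11 m^2

1134.11


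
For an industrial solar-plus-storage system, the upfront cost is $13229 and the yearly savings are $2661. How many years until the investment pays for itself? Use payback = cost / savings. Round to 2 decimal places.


Simple payback period = initial cost / annual savings
Payback = 13229 / 2661
Payback = 4.97 years

4.97


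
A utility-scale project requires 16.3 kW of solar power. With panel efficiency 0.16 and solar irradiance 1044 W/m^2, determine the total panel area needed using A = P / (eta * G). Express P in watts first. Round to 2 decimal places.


Convert target power to watts: P = 16.3 * 1000 = 16300.0 W
Compute denominator: eta * G = 0.16 * 1044 = 167.04
Required area A = P / (eta * G) = 16300.0 / 167.04
A = 97.58 m^2

97.58


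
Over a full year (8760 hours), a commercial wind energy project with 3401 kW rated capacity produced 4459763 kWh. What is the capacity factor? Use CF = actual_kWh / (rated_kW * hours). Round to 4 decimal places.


Capacity factor = actual output / maximum possible output
Maximum possible = rated * hours = 3401 * 8760 = 29792760 kWh
CF = 4459763 / 29792760
CF = 0.1497

0.1497


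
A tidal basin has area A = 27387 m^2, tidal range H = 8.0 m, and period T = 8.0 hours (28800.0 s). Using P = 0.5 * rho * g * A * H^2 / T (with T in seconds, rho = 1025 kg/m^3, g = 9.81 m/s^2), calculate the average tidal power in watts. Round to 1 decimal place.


Convert period to seconds: T = 8.0 * 3600 = 28800.0 s
H^2 = 8.0^2 = 64.0
P = 0.5 * rho * g * A * H^2 / T
P = 0.5 * 1025 * 9.81 * 27387 * 64.0 / 28800.0
P = 305981.3 W

305981.3


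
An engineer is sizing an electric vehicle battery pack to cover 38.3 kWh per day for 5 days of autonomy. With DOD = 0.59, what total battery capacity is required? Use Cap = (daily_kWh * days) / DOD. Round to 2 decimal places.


Total energy needed = daily * days = 38.3 * 5 = 191.5 kWh
Account for depth of discharge:
  Cap = total_energy / DOD = 191.5 / 0.59
  Cap = 324.58 kWh

324.58


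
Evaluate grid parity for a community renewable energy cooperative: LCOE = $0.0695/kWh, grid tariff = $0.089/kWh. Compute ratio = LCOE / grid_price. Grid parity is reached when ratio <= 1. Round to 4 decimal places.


Compare LCOE to grid price:
  LCOE = $0.0695/kWh, Grid price = $0.089/kWh
  Ratio = LCOE / grid_price = 0.0695 / 0.089 = 0.7809
  Grid parity achieved (ratio <= 1)? yes

0.7809


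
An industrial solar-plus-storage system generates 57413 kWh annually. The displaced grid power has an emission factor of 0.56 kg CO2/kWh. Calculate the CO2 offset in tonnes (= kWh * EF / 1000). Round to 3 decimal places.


CO2 offset in kg = generation * emission_factor
CO2 offset = 57413 * 0.56 = 32151.28 kg
Convert to tonnes:
  CO2 offset = 32151.28 / 1000 = 32.151 tonnes

32.151


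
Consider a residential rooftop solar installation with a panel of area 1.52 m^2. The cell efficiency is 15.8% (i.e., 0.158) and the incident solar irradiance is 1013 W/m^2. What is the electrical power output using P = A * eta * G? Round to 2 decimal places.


Use the solar power formula P = A * eta * G.
Given: A = 1.52 m^2, eta = 0.158, G = 1013 W/m^2
P = 1.52 * 0.158 * 1013
P = 243.28 W

243.28


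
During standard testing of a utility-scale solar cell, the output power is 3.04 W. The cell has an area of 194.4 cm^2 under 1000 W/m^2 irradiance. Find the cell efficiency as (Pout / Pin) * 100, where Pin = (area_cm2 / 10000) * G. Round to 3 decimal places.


First compute the input power:
  Pin = area_cm2 / 10000 * G = 194.4 / 10000 * 1000 = 19.44 W
Then compute efficiency:
  Efficiency = (Pout / Pin) * 100 = (3.04 / 19.44) * 100
  Efficiency = 15.638%

15.638


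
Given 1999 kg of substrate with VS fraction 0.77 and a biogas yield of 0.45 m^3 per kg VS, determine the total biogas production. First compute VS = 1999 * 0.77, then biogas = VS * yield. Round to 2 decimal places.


Compute volatile solids:
  VS = mass * VS_fraction = 1999 * 0.77 = 1539.23 kg
Calculate biogas volume:
  Biogas = VS * specific_yield = 1539.23 * 0.45
  Biogas = 692.65 m^3

692.65


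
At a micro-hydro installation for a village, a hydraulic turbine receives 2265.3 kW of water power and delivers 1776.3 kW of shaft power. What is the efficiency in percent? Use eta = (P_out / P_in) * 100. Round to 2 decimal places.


Turbine efficiency = (output power / input power) * 100
eta = (1776.3 / 2265.3) * 100
eta = 78.41%

78.41


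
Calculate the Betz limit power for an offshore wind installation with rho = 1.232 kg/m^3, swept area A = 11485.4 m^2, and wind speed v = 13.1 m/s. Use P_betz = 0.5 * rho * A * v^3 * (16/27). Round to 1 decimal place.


The Betz coefficient Cp_max = 16/27 = 0.5926
v^3 = 13.1^3 = 2248.091
P_betz = 0.5 * rho * A * v^3 * Cp_max
P_betz = 0.5 * 1.232 * 11485.4 * 2248.091 * 0.5926
P_betz = 9425338.2 W

9425338.2


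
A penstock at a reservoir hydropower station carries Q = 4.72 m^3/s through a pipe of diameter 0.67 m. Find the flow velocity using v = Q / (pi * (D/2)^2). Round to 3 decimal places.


Compute pipe cross-sectional area:
  A = pi * (D/2)^2 = pi * (0.67/2)^2 = 0.3526 m^2
Calculate velocity:
  v = Q / A = 4.72 / 0.3526
  v = 13.388 m/s

13.388


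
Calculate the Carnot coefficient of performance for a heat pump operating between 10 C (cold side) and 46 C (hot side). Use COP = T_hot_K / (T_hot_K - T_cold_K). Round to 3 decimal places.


Convert to Kelvin:
  T_hot = 46 + 273.15 = 319.15 K
  T_cold = 10 + 273.15 = 283.15 K
Apply Carnot COP formula:
  COP = T_hot_K / (T_hot_K - T_cold_K) = 319.15 / 36.0
  COP = 8.865

8.865


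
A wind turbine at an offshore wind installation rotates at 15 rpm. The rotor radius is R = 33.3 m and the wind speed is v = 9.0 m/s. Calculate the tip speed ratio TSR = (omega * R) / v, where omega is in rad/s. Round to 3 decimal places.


Convert rotational speed to rad/s:
  omega = 15 * 2 * pi / 60 = 1.5708 rad/s
Compute tip speed:
  v_tip = omega * R = 1.5708 * 33.3 = 52.308 m/s
Tip speed ratio:
  TSR = v_tip / v_wind = 52.308 / 9.0 = 5.812

5.812


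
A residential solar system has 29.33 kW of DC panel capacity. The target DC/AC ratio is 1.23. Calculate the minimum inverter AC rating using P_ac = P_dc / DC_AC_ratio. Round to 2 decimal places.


The inverter AC capacity is determined by the DC/AC ratio.
Given: P_dc = 29.33 kW, DC/AC ratio = 1.23
P_ac = P_dc / ratio = 29.33 / 1.23
P_ac = 23.85 kW

23.85


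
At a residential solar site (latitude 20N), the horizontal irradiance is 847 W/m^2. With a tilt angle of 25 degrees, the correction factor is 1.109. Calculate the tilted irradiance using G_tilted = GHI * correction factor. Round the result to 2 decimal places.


Identify the given values:
  GHI = 847 W/m^2, tilt correction factor = 1.109
Apply the formula G_tilted = GHI * factor:
  G_tilted = 847 * 1.109
  G_tilted = 939.32 W/m^2

939.32


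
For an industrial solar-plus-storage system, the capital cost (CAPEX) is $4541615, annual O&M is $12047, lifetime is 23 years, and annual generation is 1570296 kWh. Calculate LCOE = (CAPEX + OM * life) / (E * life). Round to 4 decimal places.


Total cost = CAPEX + OM * lifetime = 4541615 + 12047 * 23 = 4541615 + 277081 = 4818696
Total generation = annual * lifetime = 1570296 * 23 = 36116808 kWh
LCOE = 4818696 / 36116808
LCOE = 0.1334 $/kWh

0.1334


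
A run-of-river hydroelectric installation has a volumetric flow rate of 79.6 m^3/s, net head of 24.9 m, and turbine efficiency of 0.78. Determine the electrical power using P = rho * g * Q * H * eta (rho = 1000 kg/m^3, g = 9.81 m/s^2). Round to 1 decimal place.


Apply the hydropower formula P = rho * g * Q * H * eta
rho * g = 1000 * 9.81 = 9810.0
P = 9810.0 * 79.6 * 24.9 * 0.78
P = 15166173.7 W

15166173.7


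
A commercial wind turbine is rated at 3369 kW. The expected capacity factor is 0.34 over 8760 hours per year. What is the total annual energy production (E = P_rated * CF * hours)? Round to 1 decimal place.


Annual energy = rated_kW * capacity_factor * hours_per_year
Given: P_rated = 3369 kW, CF = 0.34, hours = 8760
E = 3369 * 0.34 * 8760
E = 10034229.6 kWh

10034229.6


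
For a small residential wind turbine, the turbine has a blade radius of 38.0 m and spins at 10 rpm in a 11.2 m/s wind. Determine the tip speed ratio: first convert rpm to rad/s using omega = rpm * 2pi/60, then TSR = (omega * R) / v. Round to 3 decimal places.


Convert rotational speed to rad/s:
  omega = 10 * 2 * pi / 60 = 1.0472 rad/s
Compute tip speed:
  v_tip = omega * R = 1.0472 * 38.0 = 39.794 m/s
Tip speed ratio:
  TSR = v_tip / v_wind = 39.794 / 11.2 = 3.553

3.553


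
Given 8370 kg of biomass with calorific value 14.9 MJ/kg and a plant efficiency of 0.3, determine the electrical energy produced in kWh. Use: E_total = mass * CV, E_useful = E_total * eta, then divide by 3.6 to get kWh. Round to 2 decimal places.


Total energy = mass * CV = 8370 * 14.9 = 124713.0 MJ
Useful energy = total * eta = 124713.0 * 0.3 = 37413.9 MJ
Convert to kWh: 37413.9 / 3.6
Useful energy = 10392.75 kWh

10392.75


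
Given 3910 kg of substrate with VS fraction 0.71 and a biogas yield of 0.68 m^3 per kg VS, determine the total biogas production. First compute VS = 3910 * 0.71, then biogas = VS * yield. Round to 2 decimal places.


Compute volatile solids:
  VS = mass * VS_fraction = 3910 * 0.71 = 2776.1 kg
Calculate biogas volume:
  Biogas = VS * specific_yield = 2776.1 * 0.68
  Biogas = 1887.75 m^3

1887.75


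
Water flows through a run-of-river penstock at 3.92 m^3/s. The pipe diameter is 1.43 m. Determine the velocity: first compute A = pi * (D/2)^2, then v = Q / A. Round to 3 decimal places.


Compute pipe cross-sectional area:
  A = pi * (D/2)^2 = pi * (1.43/2)^2 = 1.6061 m^2
Calculate velocity:
  v = Q / A = 3.92 / 1.6061
  v = 2.441 m/s

2.441


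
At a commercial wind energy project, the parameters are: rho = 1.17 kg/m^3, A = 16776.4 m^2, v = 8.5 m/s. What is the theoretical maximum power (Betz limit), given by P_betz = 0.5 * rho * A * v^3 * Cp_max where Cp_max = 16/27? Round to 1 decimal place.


The Betz coefficient Cp_max = 16/27 = 0.5926
v^3 = 8.5^3 = 614.125
P_betz = 0.5 * rho * A * v^3 * Cp_max
P_betz = 0.5 * 1.17 * 16776.4 * 614.125 * 0.5926
P_betz = 3571639.6 W

3571639.6


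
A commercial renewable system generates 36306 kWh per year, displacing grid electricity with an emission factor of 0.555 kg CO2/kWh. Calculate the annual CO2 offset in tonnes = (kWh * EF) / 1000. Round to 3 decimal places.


CO2 offset in kg = generation * emission_factor
CO2 offset = 36306 * 0.555 = 20149.83 kg
Convert to tonnes:
  CO2 offset = 20149.83 / 1000 = 20.150 tonnes

20.150


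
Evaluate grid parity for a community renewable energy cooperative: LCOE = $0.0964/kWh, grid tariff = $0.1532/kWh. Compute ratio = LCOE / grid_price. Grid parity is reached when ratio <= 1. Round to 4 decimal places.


Compare LCOE to grid price:
  LCOE = $0.0964/kWh, Grid price = $0.1532/kWh
  Ratio = LCOE / grid_price = 0.0964 / 0.1532 = 0.6292
  Grid parity achieved (ratio <= 1)? yes

0.6292


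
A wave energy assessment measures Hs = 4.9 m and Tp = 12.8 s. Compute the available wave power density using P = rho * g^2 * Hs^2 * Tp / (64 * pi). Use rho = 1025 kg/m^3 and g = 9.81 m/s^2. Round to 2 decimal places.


Apply wave power formula:
  g^2 = 9.81^2 = 96.2361
  Hs^2 = 4.9^2 = 24.01
  Numerator = rho * g^2 * Hs^2 * Tp = 1025 * 96.2361 * 24.01 * 12.8 = 30315449.34
  Denominator = 64 * pi = 201.0619
  P = 30315449.34 / 201.0619 = 150776.68 W/m

150776.68


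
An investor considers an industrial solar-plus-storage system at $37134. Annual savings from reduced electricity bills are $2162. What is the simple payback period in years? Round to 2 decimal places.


Simple payback period = initial cost / annual savings
Payback = 37134 / 2162
Payback = 17.18 years

17.18


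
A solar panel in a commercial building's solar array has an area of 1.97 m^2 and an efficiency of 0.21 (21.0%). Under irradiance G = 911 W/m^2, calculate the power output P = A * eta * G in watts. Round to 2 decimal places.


Use the solar power formula P = A * eta * G.
Given: A = 1.97 m^2, eta = 0.21, G = 911 W/m^2
P = 1.97 * 0.21 * 911
P = 376.88 W

376.88


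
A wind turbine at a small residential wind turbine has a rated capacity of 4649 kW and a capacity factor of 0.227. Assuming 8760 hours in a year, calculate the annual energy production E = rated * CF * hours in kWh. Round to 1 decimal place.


Annual energy = rated_kW * capacity_factor * hours_per_year
Given: P_rated = 4649 kW, CF = 0.227, hours = 8760
E = 4649 * 0.227 * 8760
E = 9244629.5 kWh

9244629.5


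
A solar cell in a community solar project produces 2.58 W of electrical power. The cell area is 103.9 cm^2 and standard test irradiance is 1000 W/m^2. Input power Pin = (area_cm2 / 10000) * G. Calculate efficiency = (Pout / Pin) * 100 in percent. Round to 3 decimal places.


First compute the input power:
  Pin = area_cm2 / 10000 * G = 103.9 / 10000 * 1000 = 10.39 W
Then compute efficiency:
  Efficiency = (Pout / Pin) * 100 = (2.58 / 10.39) * 100
  Efficiency = 24.832%

24.832


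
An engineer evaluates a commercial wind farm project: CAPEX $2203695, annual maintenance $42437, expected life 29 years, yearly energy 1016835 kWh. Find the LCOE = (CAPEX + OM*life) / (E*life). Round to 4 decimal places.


Total cost = CAPEX + OM * lifetime = 2203695 + 42437 * 29 = 2203695 + 1230673 = 3434368
Total generation = annual * lifetime = 1016835 * 29 = 29488215 kWh
LCOE = 3434368 / 29488215
LCOE = 0.1165 $/kWh

0.1165


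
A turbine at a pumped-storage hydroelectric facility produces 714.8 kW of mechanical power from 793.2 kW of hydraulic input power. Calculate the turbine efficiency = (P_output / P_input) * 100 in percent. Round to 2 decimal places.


Turbine efficiency = (output power / input power) * 100
eta = (714.8 / 793.2) * 100
eta = 90.12%

90.12


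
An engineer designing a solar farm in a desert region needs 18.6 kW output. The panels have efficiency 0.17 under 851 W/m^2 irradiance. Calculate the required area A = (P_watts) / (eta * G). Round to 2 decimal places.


Convert target power to watts: P = 18.6 * 1000 = 18600.0 W
Compute denominator: eta * G = 0.17 * 851 = 144.67
Required area A = P / (eta * G) = 18600.0 / 144.67
A = 128.57 m^2

128.57


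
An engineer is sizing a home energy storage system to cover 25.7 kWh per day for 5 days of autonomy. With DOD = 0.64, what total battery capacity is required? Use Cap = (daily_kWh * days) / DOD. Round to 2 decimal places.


Total energy needed = daily * days = 25.7 * 5 = 128.5 kWh
Account for depth of discharge:
  Cap = total_energy / DOD = 128.5 / 0.64
  Cap = 200.78 kWh

200.78


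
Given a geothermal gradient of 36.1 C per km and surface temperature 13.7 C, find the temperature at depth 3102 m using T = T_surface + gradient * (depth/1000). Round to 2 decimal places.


Convert depth to km: 3102 / 1000 = 3.102 km
Temperature increase = gradient * depth_km = 36.1 * 3.102 = 111.98 C
Temperature at depth = T_surface + delta_T = 13.7 + 111.98
T = 125.68 C

125.68


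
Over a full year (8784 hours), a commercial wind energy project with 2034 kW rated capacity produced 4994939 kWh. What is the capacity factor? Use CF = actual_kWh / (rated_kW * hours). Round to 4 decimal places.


Capacity factor = actual output / maximum possible output
Maximum possible = rated * hours = 2034 * 8784 = 17866656 kWh
CF = 4994939 / 17866656
CF = 0.2796

0.2796


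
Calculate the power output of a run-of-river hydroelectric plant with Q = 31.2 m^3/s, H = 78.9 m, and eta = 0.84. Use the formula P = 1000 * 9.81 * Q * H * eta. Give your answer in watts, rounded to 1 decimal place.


Apply the hydropower formula P = rho * g * Q * H * eta
rho * g = 1000 * 9.81 = 9810.0
P = 9810.0 * 31.2 * 78.9 * 0.84
P = 20285227.9 W

20285227.9


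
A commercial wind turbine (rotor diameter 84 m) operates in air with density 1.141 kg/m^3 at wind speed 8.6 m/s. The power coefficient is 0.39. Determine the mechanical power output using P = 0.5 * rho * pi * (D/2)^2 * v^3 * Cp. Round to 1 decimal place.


Step 1 -- Compute swept area:
  A = pi * (D/2)^2 = pi * (84/2)^2 = 5541.77 m^2
Step 2 -- Apply wind power equation:
  P = 0.5 * rho * A * v^3 * Cp
  v^3 = 8.6^3 = 636.056
  P = 0.5 * 1.141 * 5541.77 * 636.056 * 0.39
  P = 784267.2 W

784267.2


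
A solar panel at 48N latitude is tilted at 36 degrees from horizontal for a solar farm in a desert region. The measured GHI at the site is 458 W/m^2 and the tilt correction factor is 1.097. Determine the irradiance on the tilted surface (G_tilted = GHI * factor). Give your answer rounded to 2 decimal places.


Identify the given values:
  GHI = 458 W/m^2, tilt correction factor = 1.097
Apply the formula G_tilted = GHI * factor:
  G_tilted = 458 * 1.097
  G_tilted = 502.43 W/m^2

502.43


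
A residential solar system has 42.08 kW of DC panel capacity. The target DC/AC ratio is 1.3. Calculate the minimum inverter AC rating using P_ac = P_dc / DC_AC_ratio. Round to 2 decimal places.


The inverter AC capacity is determined by the DC/AC ratio.
Given: P_dc = 42.08 kW, DC/AC ratio = 1.3
P_ac = P_dc / ratio = 42.08 / 1.3
P_ac = 32.37 kW

32.37


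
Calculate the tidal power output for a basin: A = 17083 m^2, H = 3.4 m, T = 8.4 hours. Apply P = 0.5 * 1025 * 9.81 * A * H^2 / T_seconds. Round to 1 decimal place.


Convert period to seconds: T = 8.4 * 3600 = 30240.0 s
H^2 = 3.4^2 = 11.56
P = 0.5 * rho * g * A * H^2 / T
P = 0.5 * 1025 * 9.81 * 17083 * 11.56 / 30240.0
P = 32832.4 W

32832.4


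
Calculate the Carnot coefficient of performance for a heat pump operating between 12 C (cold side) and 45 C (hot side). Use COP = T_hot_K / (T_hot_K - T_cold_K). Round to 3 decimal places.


Convert to Kelvin:
  T_hot = 45 + 273.15 = 318.15 K
  T_cold = 12 + 273.15 = 285.15 K
Apply Carnot COP formula:
  COP = T_hot_K / (T_hot_K - T_cold_K) = 318.15 / 33.0
  COP = 9.641

9.641


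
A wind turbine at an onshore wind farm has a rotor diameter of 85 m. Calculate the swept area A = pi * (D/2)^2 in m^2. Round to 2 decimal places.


Compute the rotor radius:
  r = D / 2 = 85 / 2 = 42.5 m
Calculate swept area:
  A = pi * r^2 = pi * 42.5^2
  A = 5674.50 m^2

5674.50


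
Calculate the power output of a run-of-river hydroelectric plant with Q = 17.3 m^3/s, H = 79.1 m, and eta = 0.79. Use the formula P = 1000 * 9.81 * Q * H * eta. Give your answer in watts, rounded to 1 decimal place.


Apply the hydropower formula P = rho * g * Q * H * eta
rho * g = 1000 * 9.81 = 9810.0
P = 9810.0 * 17.3 * 79.1 * 0.79
P = 10605195.7 W

10605195.7


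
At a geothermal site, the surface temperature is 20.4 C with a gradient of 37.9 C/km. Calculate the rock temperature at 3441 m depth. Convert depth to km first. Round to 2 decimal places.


Convert depth to km: 3441 / 1000 = 3.441 km
Temperature increase = gradient * depth_km = 37.9 * 3.441 = 130.41 C
Temperature at depth = T_surface + delta_T = 20.4 + 130.41
T = 150.81 C

150.81


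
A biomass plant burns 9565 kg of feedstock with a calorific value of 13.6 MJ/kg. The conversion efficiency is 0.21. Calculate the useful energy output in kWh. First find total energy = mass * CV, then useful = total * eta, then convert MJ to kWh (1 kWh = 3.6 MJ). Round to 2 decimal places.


Total energy = mass * CV = 9565 * 13.6 = 130084.0 MJ
Useful energy = total * eta = 130084.0 * 0.21 = 27317.64 MJ
Convert to kWh: 27317.64 / 3.6
Useful energy = 7588.23 kWh

7588.23


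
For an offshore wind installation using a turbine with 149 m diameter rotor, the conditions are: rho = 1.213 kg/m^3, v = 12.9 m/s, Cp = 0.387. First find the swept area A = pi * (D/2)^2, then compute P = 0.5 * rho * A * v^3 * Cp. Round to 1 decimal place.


Step 1 -- Compute swept area:
  A = pi * (D/2)^2 = pi * (149/2)^2 = 17436.62 m^2
Step 2 -- Apply wind power equation:
  P = 0.5 * rho * A * v^3 * Cp
  v^3 = 12.9^3 = 2146.689
  P = 0.5 * 1.213 * 17436.62 * 2146.689 * 0.387
  P = 8785638.3 W

8785638.3


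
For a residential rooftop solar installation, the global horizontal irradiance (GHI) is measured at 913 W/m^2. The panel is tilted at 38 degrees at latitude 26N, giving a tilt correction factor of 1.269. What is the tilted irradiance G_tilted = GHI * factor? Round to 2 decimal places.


Identify the given values:
  GHI = 913 W/m^2, tilt correction factor = 1.269
Apply the formula G_tilted = GHI * factor:
  G_tilted = 913 * 1.269
  G_tilted = 1158.60 W/m^2

1158.60


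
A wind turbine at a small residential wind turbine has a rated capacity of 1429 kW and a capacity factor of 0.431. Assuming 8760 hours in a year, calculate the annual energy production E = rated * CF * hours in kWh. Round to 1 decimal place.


Annual energy = rated_kW * capacity_factor * hours_per_year
Given: P_rated = 1429 kW, CF = 0.431, hours = 8760
E = 1429 * 0.431 * 8760
E = 5395275.2 kWh

5395275.2


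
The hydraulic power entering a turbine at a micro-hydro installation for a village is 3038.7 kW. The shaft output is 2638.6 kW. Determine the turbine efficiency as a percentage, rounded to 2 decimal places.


Turbine efficiency = (output power / input power) * 100
eta = (2638.6 / 3038.7) * 100
eta = 86.83%

86.83


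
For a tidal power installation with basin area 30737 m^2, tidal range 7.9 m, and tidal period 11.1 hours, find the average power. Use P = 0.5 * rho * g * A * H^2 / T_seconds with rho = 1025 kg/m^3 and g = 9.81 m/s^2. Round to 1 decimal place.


Convert period to seconds: T = 11.1 * 3600 = 39960.0 s
H^2 = 7.9^2 = 62.41
P = 0.5 * rho * g * A * H^2 / T
P = 0.5 * 1025 * 9.81 * 30737 * 62.41 / 39960.0
P = 241353.2 W

241353.2


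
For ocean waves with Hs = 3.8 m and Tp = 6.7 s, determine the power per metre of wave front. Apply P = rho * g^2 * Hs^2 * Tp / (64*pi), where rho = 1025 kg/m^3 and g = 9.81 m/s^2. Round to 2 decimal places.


Apply wave power formula:
  g^2 = 9.81^2 = 96.2361
  Hs^2 = 3.8^2 = 14.44
  Numerator = rho * g^2 * Hs^2 * Tp = 1025 * 96.2361 * 14.44 * 6.7 = 9543416.46
  Denominator = 64 * pi = 201.0619
  P = 9543416.46 / 201.0619 = 47465.06 W/m

47465.06


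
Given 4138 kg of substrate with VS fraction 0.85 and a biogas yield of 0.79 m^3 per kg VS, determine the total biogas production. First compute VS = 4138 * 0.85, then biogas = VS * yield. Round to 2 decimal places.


Compute volatile solids:
  VS = mass * VS_fraction = 4138 * 0.85 = 3517.3 kg
Calculate biogas volume:
  Biogas = VS * specific_yield = 3517.3 * 0.79
  Biogas = 2778.67 m^3

2778.67


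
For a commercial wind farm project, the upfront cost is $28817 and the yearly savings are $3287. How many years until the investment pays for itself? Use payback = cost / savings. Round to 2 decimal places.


Simple payback period = initial cost / annual savings
Payback = 28817 / 3287
Payback = 8.77 years

8.77


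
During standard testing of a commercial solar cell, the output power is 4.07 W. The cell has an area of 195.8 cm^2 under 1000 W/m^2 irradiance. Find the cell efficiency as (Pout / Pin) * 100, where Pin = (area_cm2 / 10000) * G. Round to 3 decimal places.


First compute the input power:
  Pin = area_cm2 / 10000 * G = 195.8 / 10000 * 1000 = 19.58 W
Then compute efficiency:
  Efficiency = (Pout / Pin) * 100 = (4.07 / 19.58) * 100
  Efficiency = 20.787%

20.787


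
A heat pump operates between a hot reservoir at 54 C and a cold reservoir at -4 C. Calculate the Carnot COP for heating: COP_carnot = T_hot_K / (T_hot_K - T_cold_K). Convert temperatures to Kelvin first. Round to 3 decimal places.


Convert to Kelvin:
  T_hot = 54 + 273.15 = 327.15 K
  T_cold = -4 + 273.15 = 269.15 K
Apply Carnot COP formula:
  COP = T_hot_K / (T_hot_K - T_cold_K) = 327.15 / 58.0
  COP = 5.641

5.641


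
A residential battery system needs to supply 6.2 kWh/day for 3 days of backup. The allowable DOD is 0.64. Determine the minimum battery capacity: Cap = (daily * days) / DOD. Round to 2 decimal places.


Total energy needed = daily * days = 6.2 * 3 = 18.6 kWh
Account for depth of discharge:
  Cap = total_energy / DOD = 18.6 / 0.64
  Cap = 29.06 kWh

29.06


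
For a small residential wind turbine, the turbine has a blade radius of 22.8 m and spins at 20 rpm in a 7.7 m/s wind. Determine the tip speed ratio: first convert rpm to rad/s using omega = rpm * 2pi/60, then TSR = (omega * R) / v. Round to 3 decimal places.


Convert rotational speed to rad/s:
  omega = 20 * 2 * pi / 60 = 2.0944 rad/s
Compute tip speed:
  v_tip = omega * R = 2.0944 * 22.8 = 47.752 m/s
Tip speed ratio:
  TSR = v_tip / v_wind = 47.752 / 7.7 = 6.202

6.202


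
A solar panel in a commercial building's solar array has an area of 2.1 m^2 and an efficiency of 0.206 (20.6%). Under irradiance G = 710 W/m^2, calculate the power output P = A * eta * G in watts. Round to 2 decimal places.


Use the solar power formula P = A * eta * G.
Given: A = 2.1 m^2, eta = 0.206, G = 710 W/m^2
P = 2.1 * 0.206 * 710
P = 307.15 W

307.15


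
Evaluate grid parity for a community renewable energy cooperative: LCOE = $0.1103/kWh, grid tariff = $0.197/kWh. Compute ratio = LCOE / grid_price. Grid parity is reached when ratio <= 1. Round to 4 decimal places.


Compare LCOE to grid price:
  LCOE = $0.1103/kWh, Grid price = $0.197/kWh
  Ratio = LCOE / grid_price = 0.1103 / 0.197 = 0.5599
  Grid parity achieved (ratio <= 1)? yes

0.5599


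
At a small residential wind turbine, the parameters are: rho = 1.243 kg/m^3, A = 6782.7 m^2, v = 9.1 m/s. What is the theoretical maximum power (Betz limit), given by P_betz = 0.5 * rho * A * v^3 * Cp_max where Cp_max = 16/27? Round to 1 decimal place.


The Betz coefficient Cp_max = 16/27 = 0.5926
v^3 = 9.1^3 = 753.571
P_betz = 0.5 * rho * A * v^3 * Cp_max
P_betz = 0.5 * 1.243 * 6782.7 * 753.571 * 0.5926
P_betz = 1882453.0 W

1882453.0


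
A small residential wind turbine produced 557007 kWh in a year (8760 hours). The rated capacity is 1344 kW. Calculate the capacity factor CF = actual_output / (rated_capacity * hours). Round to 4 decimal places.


Capacity factor = actual output / maximum possible output
Maximum possible = rated * hours = 1344 * 8760 = 11773440 kWh
CF = 557007 / 11773440
CF = 0.0473

0.0473


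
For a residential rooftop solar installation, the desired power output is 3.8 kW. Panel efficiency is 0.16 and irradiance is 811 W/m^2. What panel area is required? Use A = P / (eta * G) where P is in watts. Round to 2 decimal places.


Convert target power to watts: P = 3.8 * 1000 = 3800.0 W
Compute denominator: eta * G = 0.16 * 811 = 129.76
Required area A = P / (eta * G) = 3800.0 / 129.76
A = 29.28 m^2

29.28


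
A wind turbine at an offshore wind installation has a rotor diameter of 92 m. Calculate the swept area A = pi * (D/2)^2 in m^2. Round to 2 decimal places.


Compute the rotor radius:
  r = D / 2 = 92 / 2 = 46.0 m
Calculate swept area:
  A = pi * r^2 = pi * 46.0^2
  A = 6647.61 m^2

6647.61


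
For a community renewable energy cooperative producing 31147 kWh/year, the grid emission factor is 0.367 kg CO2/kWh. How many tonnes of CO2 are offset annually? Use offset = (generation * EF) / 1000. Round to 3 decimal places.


CO2 offset in kg = generation * emission_factor
CO2 offset = 31147 * 0.367 = 11430.95 kg
Convert to tonnes:
  CO2 offset = 11430.95 / 1000 = 11.431 tonnes

11.431


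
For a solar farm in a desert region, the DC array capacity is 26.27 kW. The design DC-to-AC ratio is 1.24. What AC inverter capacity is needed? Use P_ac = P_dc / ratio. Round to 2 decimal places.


The inverter AC capacity is determined by the DC/AC ratio.
Given: P_dc = 26.27 kW, DC/AC ratio = 1.24
P_ac = P_dc / ratio = 26.27 / 1.24
P_ac = 21.19 kW

21.19


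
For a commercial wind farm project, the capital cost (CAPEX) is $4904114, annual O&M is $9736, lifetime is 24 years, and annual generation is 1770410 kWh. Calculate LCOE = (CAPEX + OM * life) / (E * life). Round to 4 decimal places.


Total cost = CAPEX + OM * lifetime = 4904114 + 9736 * 24 = 4904114 + 233664 = 5137778
Total generation = annual * lifetime = 1770410 * 24 = 42489840 kWh
LCOE = 5137778 / 42489840
LCOE = 0.1209 $/kWh

0.1209


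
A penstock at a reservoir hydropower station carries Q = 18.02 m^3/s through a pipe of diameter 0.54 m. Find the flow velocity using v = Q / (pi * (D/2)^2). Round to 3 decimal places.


Compute pipe cross-sectional area:
  A = pi * (D/2)^2 = pi * (0.54/2)^2 = 0.229 m^2
Calculate velocity:
  v = Q / A = 18.02 / 0.229
  v = 78.682 m/s

78.682


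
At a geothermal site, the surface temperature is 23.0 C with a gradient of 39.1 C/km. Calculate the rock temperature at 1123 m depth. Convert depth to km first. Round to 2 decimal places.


Convert depth to km: 1123 / 1000 = 1.123 km
Temperature increase = gradient * depth_km = 39.1 * 1.123 = 43.91 C
Temperature at depth = T_surface + delta_T = 23.0 + 43.91
T = 66.91 C

66.91


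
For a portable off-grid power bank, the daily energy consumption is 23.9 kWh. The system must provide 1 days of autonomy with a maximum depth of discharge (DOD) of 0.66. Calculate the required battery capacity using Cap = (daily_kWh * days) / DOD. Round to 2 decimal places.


Total energy needed = daily * days = 23.9 * 1 = 23.9 kWh
Account for depth of discharge:
  Cap = total_energy / DOD = 23.9 / 0.66
  Cap = 36.21 kWh

36.21


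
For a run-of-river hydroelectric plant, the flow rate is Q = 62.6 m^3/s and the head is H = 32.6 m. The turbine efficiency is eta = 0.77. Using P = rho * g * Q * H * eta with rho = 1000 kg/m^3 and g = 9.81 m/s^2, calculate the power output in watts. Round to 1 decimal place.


Apply the hydropower formula P = rho * g * Q * H * eta
rho * g = 1000 * 9.81 = 9810.0
P = 9810.0 * 62.6 * 32.6 * 0.77
P = 15415288.8 W

15415288.8


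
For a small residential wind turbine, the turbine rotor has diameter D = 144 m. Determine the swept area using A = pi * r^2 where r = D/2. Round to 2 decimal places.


Compute the rotor radius:
  r = D / 2 = 144 / 2 = 72.0 m
Calculate swept area:
  A = pi * r^2 = pi * 72.0^2
  A = 16286.02 m^2

16286.02


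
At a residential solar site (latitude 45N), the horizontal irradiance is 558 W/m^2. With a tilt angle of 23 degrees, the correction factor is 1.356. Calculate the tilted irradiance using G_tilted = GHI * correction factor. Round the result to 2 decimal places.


Identify the given values:
  GHI = 558 W/m^2, tilt correction factor = 1.356
Apply the formula G_tilted = GHI * factor:
  G_tilted = 558 * 1.356
  G_tilted = 756.65 W/m^2

756.65


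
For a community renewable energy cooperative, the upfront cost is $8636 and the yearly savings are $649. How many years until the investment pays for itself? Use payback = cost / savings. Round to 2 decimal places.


Simple payback period = initial cost / annual savings
Payback = 8636 / 649
Payback = 13.31 years

13.31


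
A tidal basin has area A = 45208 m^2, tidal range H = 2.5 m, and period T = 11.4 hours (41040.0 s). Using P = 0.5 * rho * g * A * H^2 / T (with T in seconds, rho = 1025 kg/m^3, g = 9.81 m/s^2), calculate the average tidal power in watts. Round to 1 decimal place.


Convert period to seconds: T = 11.4 * 3600 = 41040.0 s
H^2 = 2.5^2 = 6.25
P = 0.5 * rho * g * A * H^2 / T
P = 0.5 * 1025 * 9.81 * 45208 * 6.25 / 41040.0
P = 34613.9 W

34613.9


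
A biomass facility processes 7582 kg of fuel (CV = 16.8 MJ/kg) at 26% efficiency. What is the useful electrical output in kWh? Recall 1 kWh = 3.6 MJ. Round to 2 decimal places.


Total energy = mass * CV = 7582 * 16.8 = 127377.6 MJ
Useful energy = total * eta = 127377.6 * 0.26 = 33118.18 MJ
Convert to kWh: 33118.18 / 3.6
Useful energy = 9199.49 kWh

9199.49


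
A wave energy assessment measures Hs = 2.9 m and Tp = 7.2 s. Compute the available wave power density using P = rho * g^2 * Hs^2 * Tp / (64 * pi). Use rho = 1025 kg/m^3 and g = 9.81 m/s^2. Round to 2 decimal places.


Apply wave power formula:
  g^2 = 9.81^2 = 96.2361
  Hs^2 = 2.9^2 = 8.41
  Numerator = rho * g^2 * Hs^2 * Tp = 1025 * 96.2361 * 8.41 * 7.2 = 5972970.54
  Denominator = 64 * pi = 201.0619
  P = 5972970.54 / 201.0619 = 29707.12 W/m

29707.12


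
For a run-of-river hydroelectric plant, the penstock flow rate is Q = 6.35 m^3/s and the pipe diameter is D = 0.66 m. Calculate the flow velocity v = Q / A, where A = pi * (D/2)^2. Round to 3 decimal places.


Compute pipe cross-sectional area:
  A = pi * (D/2)^2 = pi * (0.66/2)^2 = 0.3421 m^2
Calculate velocity:
  v = Q / A = 6.35 / 0.3421
  v = 18.561 m/s

18.561


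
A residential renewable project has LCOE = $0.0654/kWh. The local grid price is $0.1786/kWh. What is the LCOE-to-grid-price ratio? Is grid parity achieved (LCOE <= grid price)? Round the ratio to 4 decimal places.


Compare LCOE to grid price:
  LCOE = $0.0654/kWh, Grid price = $0.1786/kWh
  Ratio = LCOE / grid_price = 0.0654 / 0.1786 = 0.3662
  Grid parity achieved (ratio <= 1)? yes

0.3662


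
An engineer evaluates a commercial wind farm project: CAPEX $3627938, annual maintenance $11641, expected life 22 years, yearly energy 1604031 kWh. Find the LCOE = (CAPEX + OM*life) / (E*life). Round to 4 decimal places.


Total cost = CAPEX + OM * lifetime = 3627938 + 11641 * 22 = 3627938 + 256102 = 3884040
Total generation = annual * lifetime = 1604031 * 22 = 35288682 kWh
LCOE = 3884040 / 35288682
LCOE = 0.1101 $/kWh

0.1101


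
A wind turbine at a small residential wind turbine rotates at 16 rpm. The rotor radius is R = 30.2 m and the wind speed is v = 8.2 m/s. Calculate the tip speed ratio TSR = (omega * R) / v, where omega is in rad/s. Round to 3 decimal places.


Convert rotational speed to rad/s:
  omega = 16 * 2 * pi / 60 = 1.6755 rad/s
Compute tip speed:
  v_tip = omega * R = 1.6755 * 30.2 = 50.601 m/s
Tip speed ratio:
  TSR = v_tip / v_wind = 50.601 / 8.2 = 6.171

6.171


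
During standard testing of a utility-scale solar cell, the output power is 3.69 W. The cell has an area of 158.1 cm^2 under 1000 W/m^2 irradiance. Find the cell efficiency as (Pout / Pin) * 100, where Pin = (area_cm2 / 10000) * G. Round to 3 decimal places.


First compute the input power:
  Pin = area_cm2 / 10000 * G = 158.1 / 10000 * 1000 = 15.81 W
Then compute efficiency:
  Efficiency = (Pout / Pin) * 100 = (3.69 / 15.81) * 100
  Efficiency = 23.340%

23.340


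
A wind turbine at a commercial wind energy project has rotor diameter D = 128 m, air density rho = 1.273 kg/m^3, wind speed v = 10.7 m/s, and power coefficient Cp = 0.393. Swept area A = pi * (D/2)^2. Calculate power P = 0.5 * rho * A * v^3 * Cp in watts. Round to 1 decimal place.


Step 1 -- Compute swept area:
  A = pi * (D/2)^2 = pi * (128/2)^2 = 12867.96 m^2
Step 2 -- Apply wind power equation:
  P = 0.5 * rho * A * v^3 * Cp
  v^3 = 10.7^3 = 1225.043
  P = 0.5 * 1.273 * 12867.96 * 1225.043 * 0.393
  P = 3943230.0 W

3943230.0


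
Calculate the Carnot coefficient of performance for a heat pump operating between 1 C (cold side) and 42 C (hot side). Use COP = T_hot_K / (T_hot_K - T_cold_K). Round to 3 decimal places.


Convert to Kelvin:
  T_hot = 42 + 273.15 = 315.15 K
  T_cold = 1 + 273.15 = 274.15 K
Apply Carnot COP formula:
  COP = T_hot_K / (T_hot_K - T_cold_K) = 315.15 / 41.0
  COP = 7.687

7.687


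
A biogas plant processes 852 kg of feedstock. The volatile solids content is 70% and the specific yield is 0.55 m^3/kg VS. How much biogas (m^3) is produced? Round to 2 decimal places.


Compute volatile solids:
  VS = mass * VS_fraction = 852 * 0.7 = 596.4 kg
Calculate biogas volume:
  Biogas = VS * specific_yield = 596.4 * 0.55
  Biogas = 328.02 m^3

328.02


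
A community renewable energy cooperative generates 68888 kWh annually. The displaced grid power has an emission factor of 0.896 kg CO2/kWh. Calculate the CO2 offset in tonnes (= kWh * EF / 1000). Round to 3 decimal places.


CO2 offset in kg = generation * emission_factor
CO2 offset = 68888 * 0.896 = 61723.65 kg
Convert to tonnes:
  CO2 offset = 61723.65 / 1000 = 61.724 tonnes

61.724


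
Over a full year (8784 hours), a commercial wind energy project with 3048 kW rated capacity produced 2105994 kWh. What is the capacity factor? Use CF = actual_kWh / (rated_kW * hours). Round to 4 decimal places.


Capacity factor = actual output / maximum possible output
Maximum possible = rated * hours = 3048 * 8784 = 26773632 kWh
CF = 2105994 / 26773632
CF = 0.0787

0.0787
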